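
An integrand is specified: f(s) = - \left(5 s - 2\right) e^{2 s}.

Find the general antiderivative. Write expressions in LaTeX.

Recognize the product-rule pattern: f = u'v + uv' with u = \frac{9}{4} - \frac{5 s}{2}, v = e^{2 s}, so integration by parts undoes it.
Check: d/ds[- \frac{\left(10 s - 9\right) e^{2 s}}{4}] = - 5 s e^{2 s} + 2 e^{2 s}, which equals f(s).

F(s) = - \frac{\left(10 s - 9\right) e^{2 s}}{4} + C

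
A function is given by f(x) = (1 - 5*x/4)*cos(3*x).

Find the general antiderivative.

F(x) = (-15*x*sin(3*x) + 12*sin(3*x) - 5*cos(3*x))/36 + C

Recover f(x) by differentiating a candidate F(x); any mismatch rules it out.
Check: d/dx[(-15*x*sin(3*x) + 12*sin(3*x) - 5*cos(3*x))/36] = -5*x*cos(3*x)/4 + cos(3*x), which equals f(x).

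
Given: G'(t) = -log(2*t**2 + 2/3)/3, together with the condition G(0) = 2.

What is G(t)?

A first test for any G(t): its t-derivative must equal the given G'(t).
A general antiderivative is -t*log(2*t**2 + 2/3)/3 + 2*t/3 - 2*sqrt(3)*atan(sqrt(3)*t)/9 + C.
The condition gives C = 2 - (0) = 2.
So G(t) = -(3*t*log(2*t**2 + 2/3) - 6*t + 2*sqrt(3)*atan(sqrt(3)*t) - 18)/9.
Check: d/dt[-(3*t*log(2*t**2 + 2/3) - 6*t + 2*sqrt(3)*atan(sqrt(3)*t) - 18)/9] = -log(t**2 + 1/3)/3 - log(2)/3, which equals G'(t).

G(t) = -(3*t*log(2*t**2 + 2/3) - 6*t + 2*sqrt(3)*atan(sqrt(3)*t) - 18)/9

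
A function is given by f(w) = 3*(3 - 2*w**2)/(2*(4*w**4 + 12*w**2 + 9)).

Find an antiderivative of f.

Recognize the product-rule pattern: f = u'v + uv' with u = 3*w/2, v = 1/(2*w**2 + 3), so integration by parts undoes it.
Check: d/dw[3*w/(4*w**2 + 6)] = (9 - 6*w**2)/(8*w**4 + 24*w**2 + 18), which equals f(w).

An antiderivative is F(w) = 3*w/(4*w**2 + 6).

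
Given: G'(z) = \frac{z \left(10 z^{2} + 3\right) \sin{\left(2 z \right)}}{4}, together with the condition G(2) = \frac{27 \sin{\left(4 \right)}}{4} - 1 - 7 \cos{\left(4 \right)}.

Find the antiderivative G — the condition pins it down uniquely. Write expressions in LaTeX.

G(z) = - \frac{5 z^{3} \cos{\left(2 z \right)}}{4} + \frac{15 z^{2} \sin{\left(2 z \right)}}{8} + \frac{3 z \cos{\left(2 z \right)}}{2} - \frac{3 \sin{\left(2 z \right)}}{4} - 1

Whatever form G(z) takes, its d/dz must return the stated G'(z).
A general antiderivative is - \frac{5 z^{3} \cos{\left(2 z \right)}}{4} + \frac{15 z^{2} \sin{\left(2 z \right)}}{8} + \frac{3 z \cos{\left(2 z \right)}}{2} - \frac{3 \sin{\left(2 z \right)}}{4} + C.
The condition gives C = \frac{27 \sin{\left(4 \right)}}{4} - 1 - 7 \cos{\left(4 \right)} - (\frac{27 \sin{\left(4 \right)}}{4} - 7 \cos{\left(4 \right)}) = -1.
So G(z) = - \frac{5 z^{3} \cos{\left(2 z \right)}}{4} + \frac{15 z^{2} \sin{\left(2 z \right)}}{8} + \frac{3 z \cos{\left(2 z \right)}}{2} - \frac{3 \sin{\left(2 z \right)}}{4} - 1.
Check: d/dz[- \frac{5 z^{3} \cos{\left(2 z \right)}}{4} + \frac{15 z^{2} \sin{\left(2 z \right)}}{8} + \frac{3 z \cos{\left(2 z \right)}}{2} - \frac{3 \sin{\left(2 z \right)}}{4} - 1] = \frac{5 z^{3} \sin{\left(2 z \right)}}{2} + \frac{3 z \sin{\left(2 z \right)}}{4}, which equals G'(z).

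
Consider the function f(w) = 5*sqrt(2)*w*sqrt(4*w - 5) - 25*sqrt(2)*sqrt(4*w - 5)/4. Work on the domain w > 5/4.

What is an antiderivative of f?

An antiderivative is F(w) = sqrt(2)*(4*w - 5)**(5/2)/8.

The integrand splits into summands that can be handled one at a time.
Check: d/dw[sqrt(2)*(4*w - 5)**(5/2)/8] = 5*sqrt(2)*w*sqrt(4*w - 5) - 25*sqrt(2)*sqrt(4*w - 5)/4 = f(w).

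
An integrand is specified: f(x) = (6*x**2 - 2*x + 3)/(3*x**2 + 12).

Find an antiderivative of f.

Whatever form F(x) takes, F'(x) = f(x) is non-negotiable.
Check: d/dx[(12*x - 2*log(x**2 + 4) - 21*atan(x/2))/6] = (6*x**2 - 2*x + 3)/(3*x**2 + 12) = f(x).

An antiderivative is F(x) = (12*x - 2*log(x**2 + 4) - 21*atan(x/2))/6.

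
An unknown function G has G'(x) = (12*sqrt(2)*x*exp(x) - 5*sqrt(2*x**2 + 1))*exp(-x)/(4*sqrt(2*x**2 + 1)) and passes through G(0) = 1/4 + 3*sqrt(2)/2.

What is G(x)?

A candidate passes only if d/dx[G] lands on the given G'(x) exactly.
A general antiderivative is 3*sqrt(x**2 + 1/2) + 5*exp(-x)/4 + C.
The condition gives C = 1/4 + 3*sqrt(2)/2 - (5/4 + 3*sqrt(2)/2) = -1.
So G(x) = (6*sqrt(2)*sqrt(2*x**2 + 1)*exp(x) - 4*exp(x) + 5)*exp(-x)/4.
Check: d/dx[(6*sqrt(2)*sqrt(2*x**2 + 1)*exp(x) - 4*exp(x) + 5)*exp(-x)/4] = (12*sqrt(2)*x*exp(x) - 5*sqrt(2*x**2 + 1))*exp(-x)/(4*sqrt(2*x**2 + 1)) = G'(x).

G(x) = (6*sqrt(2)*sqrt(2*x**2 + 1)*exp(x) - 4*exp(x) + 5)*exp(-x)/4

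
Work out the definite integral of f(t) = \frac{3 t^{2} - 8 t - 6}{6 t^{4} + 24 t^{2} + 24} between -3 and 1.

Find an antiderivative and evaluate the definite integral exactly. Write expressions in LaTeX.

f has the shape u'v + uv' for u = \frac{1}{2 t^{2} + 4} and v = \frac{4}{3} - t — it is the derivative of the product u*v.
F(t) = \frac{\frac{4}{3} - t}{2 t^{2} + 4} is an antiderivative of f.
Check: d/dt[\frac{\frac{4}{3} - t}{2 t^{2} + 4}] = \frac{3 t^{2} - 8 t - 6}{6 t^{4} + 24 t^{2} + 24} = f(t).
F(1) = \frac{1}{18}; F(-3) = \frac{13}{66}.
Integral = F(1) - F(-3) = - \frac{14}{99}.

Antiderivative: F(t) = \frac{\frac{4}{3} - t}{2 t^{2} + 4}; value = - \frac{14}{99}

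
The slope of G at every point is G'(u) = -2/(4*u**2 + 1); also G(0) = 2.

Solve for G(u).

Recover the given G'(u) by differentiating a candidate G(u); any mismatch rules it out.
A general antiderivative is -atan(2*u) + C.
The condition gives C = 2 - (0) = 2.
So G(u) = 2 - atan(2*u).
Check: d/du[2 - atan(2*u)] = -2/(4*u**2 + 1) = G'(u).

G(u) = 2 - atan(2*u)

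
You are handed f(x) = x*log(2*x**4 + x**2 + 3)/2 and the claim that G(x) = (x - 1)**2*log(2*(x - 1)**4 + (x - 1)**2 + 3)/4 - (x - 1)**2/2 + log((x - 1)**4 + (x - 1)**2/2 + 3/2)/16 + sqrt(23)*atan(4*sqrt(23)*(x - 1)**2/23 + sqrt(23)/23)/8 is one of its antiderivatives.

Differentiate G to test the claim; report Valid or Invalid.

d/dx[G] = x*log(2*x**4 - 8*x**3 + 13*x**2 - 10*x + 6)/2 - log(2*x**4 - 8*x**3 + 13*x**2 - 10*x + 6)/2
d/dx[G] - f(x) = -x*log(2*x**4 + x**2 + 3)/2 + x*log(2*x**4 - 8*x**3 + 13*x**2 - 10*x + 6)/2 - log(2*x**4 - 8*x**3 + 13*x**2 - 10*x + 6)/2 != 0.

Invalid: d/dx[G] - f = -x*log(2*x**4 + x**2 + 3)/2 + x*log(2*x**4 - 8*x**3 + 13*x**2 - 10*x + 6)/2 - log(2*x**4 - 8*x**3 + 13*x**2 - 10*x + 6)/2, which is not 0.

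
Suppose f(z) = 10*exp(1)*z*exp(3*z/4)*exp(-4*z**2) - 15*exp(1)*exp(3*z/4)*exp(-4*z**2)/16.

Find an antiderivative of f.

An antiderivative is F(z) = -5*exp(1)*exp(3*z/4)*exp(-4*z**2)/4.

The substitution u = -4*z**2 + 3*z/4 + 1 works: f is exactly (dF/du)*(du/dz) for that inner function.
Check: d/dz[-5*exp(1)*exp(3*z/4)*exp(-4*z**2)/4] = (160*exp(1)*z*exp(3*z/4) - 15*exp(1)*exp(3*z/4))*exp(-4*z**2)/16, which equals f(z).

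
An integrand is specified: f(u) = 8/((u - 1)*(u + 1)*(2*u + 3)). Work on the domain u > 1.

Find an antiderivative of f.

Factor the denominator ((u - 1)*(u + 1)*(2*u + 3)) and decompose: f = 32/(5*(2*u + 3)) - 4/(u + 1) + 4/(5*(u - 1)); each piece integrates to a log, atan, or power term.
Check: d/du[4*log(u - 1)/5 - 4*log(u + 1) + 16*log(u + 3/2)/5] = 8/(2*u**3 + 3*u**2 - 2*u - 3), which equals f(u).

An antiderivative is F(u) = 4*log(u - 1)/5 - 4*log(u + 1) + 16*log(u + 3/2)/5.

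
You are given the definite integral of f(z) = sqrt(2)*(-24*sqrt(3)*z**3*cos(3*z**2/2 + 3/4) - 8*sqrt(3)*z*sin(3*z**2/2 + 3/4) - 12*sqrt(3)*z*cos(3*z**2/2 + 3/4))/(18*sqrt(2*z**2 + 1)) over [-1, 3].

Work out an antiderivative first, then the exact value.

Antiderivative: F(z) = -2*sqrt(6)*sqrt(2*z**2 + 1)*sin(3*z**2/2 + 3/4)/9; value = -2*sqrt(114)*sin(57/4)/9 + 2*sqrt(2)*sin(9/4)/3

f has the shape u'v + uv' for u = -4*sqrt(3*z**2 + 3/2)/9 and v = sin(3*z**2/2 + 3/4) — it is the derivative of the product u*v.
F(z) = -2*sqrt(6)*sqrt(2*z**2 + 1)*sin(3*z**2/2 + 3/4)/9 is an antiderivative of f.
Check: d/dz[-2*sqrt(6)*sqrt(2*z**2 + 1)*sin(3*z**2/2 + 3/4)/9] = (-12*sqrt(6)*z**3*cos(3*z**2/2 + 3/4) - 4*sqrt(6)*z*sin(3*z**2/2 + 3/4) - 6*sqrt(6)*z*cos(3*z**2/2 + 3/4))/(9*sqrt(2*z**2 + 1)), which equals f(z).
F(3) = -2*sqrt(114)*sin(57/4)/9; F(-1) = -2*sqrt(2)*sin(9/4)/3.
Integral = F(3) - F(-1) = -2*sqrt(114)*sin(57/4)/9 + 2*sqrt(2)*sin(9/4)/3.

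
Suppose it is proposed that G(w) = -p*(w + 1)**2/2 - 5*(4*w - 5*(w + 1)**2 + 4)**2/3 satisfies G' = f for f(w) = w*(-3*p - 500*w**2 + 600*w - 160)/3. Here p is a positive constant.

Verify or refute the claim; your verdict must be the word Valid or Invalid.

d/dw[G] = -p*w - p - 500*w**3/3 - 300*w**2 - 460*w/3 - 20
d/dw[G] - f(w) = -p - 500*w**2 - 100*w - 20 != 0.

Invalid: d/dw[G] - f = -p - 500*w**2 - 100*w - 20, which is not 0.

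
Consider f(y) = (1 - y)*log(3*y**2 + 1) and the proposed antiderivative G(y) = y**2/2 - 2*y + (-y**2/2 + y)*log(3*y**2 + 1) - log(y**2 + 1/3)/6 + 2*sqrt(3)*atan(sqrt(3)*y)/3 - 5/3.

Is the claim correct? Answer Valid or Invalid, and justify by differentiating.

d/dy[G] = -y*log(3*y**2 + 1) + log(3*y**2 + 1)
This equals f(y) exactly, so the claim holds.

Valid. The derivative of G reproduces f.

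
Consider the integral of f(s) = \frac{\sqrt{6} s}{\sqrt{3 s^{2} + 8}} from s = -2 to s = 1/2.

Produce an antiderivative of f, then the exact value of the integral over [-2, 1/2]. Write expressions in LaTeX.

f matches the chain-rule pattern g'(h)*h' with inner function h(s) = \frac{s^{2}}{2} + \frac{4}{3}; substituting u = h(s) collapses the integral.
F(s) = 2 \sqrt{\frac{s^{2}}{2} + \frac{4}{3}} is an antiderivative of f.
Check: d/ds[2 \sqrt{\frac{s^{2}}{2} + \frac{4}{3}}] = \frac{\sqrt{6} s}{\sqrt{3 s^{2} + 8}} = f(s).
F(1/2) = \frac{\sqrt{210}}{6}; F(-2) = \frac{2 \sqrt{30}}{3}.
Integral = F(1/2) - F(-2) = - \frac{2 \sqrt{30}}{3} + \frac{\sqrt{210}}{6}.

Antiderivative: F(s) = 2 \sqrt{\frac{s^{2}}{2} + \frac{4}{3}}; value = - \frac{2 \sqrt{30}}{3} + \frac{\sqrt{210}}{6}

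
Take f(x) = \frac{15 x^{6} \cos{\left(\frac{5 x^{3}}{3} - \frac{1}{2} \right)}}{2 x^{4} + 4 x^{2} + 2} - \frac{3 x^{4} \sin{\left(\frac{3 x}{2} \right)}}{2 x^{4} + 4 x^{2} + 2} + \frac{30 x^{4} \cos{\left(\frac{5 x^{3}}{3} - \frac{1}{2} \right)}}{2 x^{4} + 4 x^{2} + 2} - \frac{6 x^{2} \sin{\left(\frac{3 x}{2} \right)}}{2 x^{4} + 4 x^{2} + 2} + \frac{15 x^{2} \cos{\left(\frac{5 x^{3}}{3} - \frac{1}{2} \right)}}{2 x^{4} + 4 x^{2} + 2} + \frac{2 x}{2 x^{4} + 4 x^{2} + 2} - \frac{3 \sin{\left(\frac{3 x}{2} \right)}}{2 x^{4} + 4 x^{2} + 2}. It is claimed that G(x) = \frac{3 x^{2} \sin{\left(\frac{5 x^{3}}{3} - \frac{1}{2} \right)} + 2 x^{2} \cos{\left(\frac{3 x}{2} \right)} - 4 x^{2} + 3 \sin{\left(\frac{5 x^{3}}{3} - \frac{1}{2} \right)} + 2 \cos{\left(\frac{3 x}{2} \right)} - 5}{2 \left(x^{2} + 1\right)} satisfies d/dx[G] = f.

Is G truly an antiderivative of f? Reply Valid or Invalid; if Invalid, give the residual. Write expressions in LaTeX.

d/dx[G] = \frac{15 x^{6} \cos{\left(\frac{5 x^{3}}{3} - \frac{1}{2} \right)} - 3 x^{4} \sin{\left(\frac{3 x}{2} \right)} + 30 x^{4} \cos{\left(\frac{5 x^{3}}{3} - \frac{1}{2} \right)} - 6 x^{2} \sin{\left(\frac{3 x}{2} \right)} + 15 x^{2} \cos{\left(\frac{5 x^{3}}{3} - \frac{1}{2} \right)} + 2 x - 3 \sin{\left(\frac{3 x}{2} \right)}}{2 x^{4} + 4 x^{2} + 2}
This equals f(x) exactly, so the claim holds.

Valid - differentiating G returns exactly f.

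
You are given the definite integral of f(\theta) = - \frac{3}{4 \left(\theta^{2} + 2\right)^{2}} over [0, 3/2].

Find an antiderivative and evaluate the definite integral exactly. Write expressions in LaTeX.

A first test for any F(\theta): its \theta-derivative must equal f(\theta) identically.
F(\theta) = - \frac{3 \theta}{16 \theta^{2} + 32} - \frac{3 \sqrt{2} \operatorname{atan}{\left(\frac{\sqrt{2} \theta}{2} \right)}}{32} is an antiderivative of f.
Check: d/d\theta[- \frac{3 \theta}{16 \theta^{2} + 32} - \frac{3 \sqrt{2} \operatorname{atan}{\left(\frac{\sqrt{2} \theta}{2} \right)}}{32}] = - \frac{3}{4 \theta^{4} + 16 \theta^{2} + 16}, which equals f(\theta).
F(3/2) = - \frac{3 \sqrt{2} \operatorname{atan}{\left(\frac{3 \sqrt{2}}{4} \right)}}{32} - \frac{9}{136}; F(0) = 0.
Integral = F(3/2) - F(0) = - \frac{3 \sqrt{2} \operatorname{atan}{\left(\frac{3 \sqrt{2}}{4} \right)}}{32} - \frac{9}{136}.

Antiderivative: F(\theta) = - \frac{3 \theta}{16 \theta^{2} + 32} - \frac{3 \sqrt{2} \operatorname{atan}{\left(\frac{\sqrt{2} \theta}{2} \right)}}{32}; value = - \frac{3 \sqrt{2} \operatorname{atan}{\left(\frac{3 \sqrt{2}}{4} \right)}}{32} - \frac{9}{136}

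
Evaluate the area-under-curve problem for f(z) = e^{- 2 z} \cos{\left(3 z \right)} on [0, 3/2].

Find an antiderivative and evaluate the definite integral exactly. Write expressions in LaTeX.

A candidate is checked by its d/dz: the result must match f(z).
F(z) = \frac{3 e^{- 2 z} \sin{\left(3 z \right)}}{13} - \frac{2 e^{- 2 z} \cos{\left(3 z \right)}}{13} is an antiderivative of f.
Check: d/dz[\frac{3 e^{- 2 z} \sin{\left(3 z \right)}}{13} - \frac{2 e^{- 2 z} \cos{\left(3 z \right)}}{13}] = e^{- 2 z} \cos{\left(3 z \right)} = f(z).
F(3/2) = \frac{3 \sin{\left(\frac{9}{2} \right)}}{13 e^{3}} - \frac{2 \cos{\left(\frac{9}{2} \right)}}{13 e^{3}}; F(0) = - \frac{2}{13}.
Integral = F(3/2) - F(0) = \frac{3 \sin{\left(\frac{9}{2} \right)}}{13 e^{3}} - \frac{2 \cos{\left(\frac{9}{2} \right)}}{13 e^{3}} + \frac{2}{13}.

Antiderivative: F(z) = \frac{3 e^{- 2 z} \sin{\left(3 z \right)}}{13} - \frac{2 e^{- 2 z} \cos{\left(3 z \right)}}{13}; value = \frac{3 \sin{\left(\frac{9}{2} \right)}}{13 e^{3}} - \frac{2 \cos{\left(\frac{9}{2} \right)}}{13 e^{3}} + \frac{2}{13}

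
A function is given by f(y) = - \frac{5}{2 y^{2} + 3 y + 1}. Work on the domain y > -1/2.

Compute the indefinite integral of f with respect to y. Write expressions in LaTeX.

The denominator factors as \left(y + 1\right) \left(2 y + 1\right); partial fractions split f into directly integrable pieces: - \frac{10}{2 y + 1} + \frac{5}{y + 1}.
Check: d/dy[- 5 \log{\left(y + \frac{1}{2} \right)} + 5 \log{\left(y + 1 \right)}] = - \frac{5}{2 y^{2} + 3 y + 1} = f(y).

F(y) = - 5 \log{\left(y + \frac{1}{2} \right)} + 5 \log{\left(y + 1 \right)} + C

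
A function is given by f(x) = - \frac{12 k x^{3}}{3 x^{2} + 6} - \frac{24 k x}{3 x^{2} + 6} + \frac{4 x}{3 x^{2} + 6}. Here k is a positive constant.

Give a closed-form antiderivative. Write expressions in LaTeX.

An antiderivative is F(x) = - \frac{2 \left(3 k x^{2} - \log{\left(x^{2} + 2 \right)}\right)}{3}.

Integrate term by term and add the pieces.
Check: d/dx[- \frac{2 \left(3 k x^{2} - \log{\left(x^{2} + 2 \right)}\right)}{3}] = \frac{- 12 k x^{3} - 24 k x + 4 x}{3 x^{2} + 6}, which equals f(x).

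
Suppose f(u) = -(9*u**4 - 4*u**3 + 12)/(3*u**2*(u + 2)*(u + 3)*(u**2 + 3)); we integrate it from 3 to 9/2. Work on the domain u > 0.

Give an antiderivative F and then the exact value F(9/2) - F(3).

Antiderivative: F(u) = (280*u*log(u) - 3384*u*log(u + 2) + 3962*u*log(u + 3) - 429*u*log(u**2 + 3) + 306*sqrt(3)*u*atan(sqrt(3)*u/3) + 336)/(1512*u); value = -283*log(6)/108 - 47*log(13/2)/21 - 143*log(93/4)/504 - 17*sqrt(3)*pi/252 - 5*log(3)/27 - 2/81 + 5*log(9/2)/27 + 17*sqrt(3)*atan(3*sqrt(3)/2)/84 + 143*log(12)/504 + 47*log(5)/21 + 283*log(15/2)/108

Factor the denominator (3*u**2*(u + 2)*(u + 3)*(u**2 + 3)) and decompose: f = -(143*u - 153)/(252*(u**2 + 3)) + 283/(108*(u + 3)) - 47/(21*(u + 2)) + 5/(27*u) - 2/(9*u**2); each piece integrates to a log, atan, or power term.
F(u) = (280*u*log(u) - 3384*u*log(u + 2) + 3962*u*log(u + 3) - 429*u*log(u**2 + 3) + 306*sqrt(3)*u*atan(sqrt(3)*u/3) + 336)/(1512*u) is an antiderivative of f.
Check: d/du[(280*u*log(u) - 3384*u*log(u + 2) + 3962*u*log(u + 3) - 429*u*log(u**2 + 3) + 306*sqrt(3)*u*atan(sqrt(3)*u/3) + 336)/(1512*u)] = (-9*u**4 + 4*u**3 - 12)/(3*u**6 + 15*u**5 + 27*u**4 + 45*u**3 + 54*u**2), which equals f(u).
F(9/2) = -47*log(13/2)/21 - 143*log(93/4)/504 + 4/81 + 5*log(9/2)/27 + 17*sqrt(3)*atan(3*sqrt(3)/2)/84 + 283*log(15/2)/108; F(3) = -47*log(5)/21 - 143*log(12)/504 + 2/27 + 5*log(3)/27 + 17*sqrt(3)*pi/252 + 283*log(6)/108.
Integral = F(9/2) - F(3) = -283*log(6)/108 - 47*log(13/2)/21 - 143*log(93/4)/504 - 17*sqrt(3)*pi/252 - 5*log(3)/27 - 2/81 + 5*log(9/2)/27 + 17*sqrt(3)*atan(3*sqrt(3)/2)/84 + 143*log(12)/504 + 47*log(5)/21 + 283*log(15/2)/108.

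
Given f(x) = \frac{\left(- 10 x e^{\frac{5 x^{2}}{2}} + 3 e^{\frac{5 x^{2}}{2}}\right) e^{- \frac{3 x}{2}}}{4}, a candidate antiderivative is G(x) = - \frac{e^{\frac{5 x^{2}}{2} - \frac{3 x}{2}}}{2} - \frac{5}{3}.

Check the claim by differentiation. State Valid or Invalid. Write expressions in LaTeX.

Valid - differentiating G returns exactly f.

d/dx[G] = - \frac{5 x e^{- \frac{3 x}{2}} e^{\frac{5 x^{2}}{2}}}{2} + \frac{3 e^{- \frac{3 x}{2}} e^{\frac{5 x^{2}}{2}}}{4}
This equals f(x) exactly, so the claim holds.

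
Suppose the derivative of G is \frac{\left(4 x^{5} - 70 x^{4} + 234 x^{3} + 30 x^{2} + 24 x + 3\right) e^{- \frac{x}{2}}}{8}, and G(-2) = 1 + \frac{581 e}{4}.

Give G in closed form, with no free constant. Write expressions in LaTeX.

G'(x) has the shape u'v + uv' for u = - x^{5} + \frac{15 x^{4}}{2} + \frac{3 x^{3}}{2} + \frac{3 x^{2}}{2} - \frac{3}{4} and v = e^{- \frac{x}{2}} — it is the derivative of the product u*v.
A general antiderivative is \frac{3 \left(- \frac{2 x^{5}}{3} + 5 x^{4} + x^{3} + x^{2} - \frac{1}{2}\right) e^{- \frac{x}{2}}}{2} + C.
The condition gives C = 1 + \frac{581 e}{4} - (\frac{581 e}{4}) = 1.
So G(x) = \frac{\left(- 4 x^{5} + 30 x^{4} + 6 x^{3} + 6 x^{2} + 4 e^{\frac{x}{2}} - 3\right) e^{- \frac{x}{2}}}{4}.
Check: d/dx[\frac{\left(- 4 x^{5} + 30 x^{4} + 6 x^{3} + 6 x^{2} + 4 e^{\frac{x}{2}} - 3\right) e^{- \frac{x}{2}}}{4}] = \frac{\left(4 x^{5} - 70 x^{4} + 234 x^{3} + 30 x^{2} + 24 x + 3\right) e^{- \frac{x}{2}}}{8} = G'(x).

G(x) = \frac{\left(- 4 x^{5} + 30 x^{4} + 6 x^{3} + 6 x^{2} + 4 e^{\frac{x}{2}} - 3\right) e^{- \frac{x}{2}}}{4}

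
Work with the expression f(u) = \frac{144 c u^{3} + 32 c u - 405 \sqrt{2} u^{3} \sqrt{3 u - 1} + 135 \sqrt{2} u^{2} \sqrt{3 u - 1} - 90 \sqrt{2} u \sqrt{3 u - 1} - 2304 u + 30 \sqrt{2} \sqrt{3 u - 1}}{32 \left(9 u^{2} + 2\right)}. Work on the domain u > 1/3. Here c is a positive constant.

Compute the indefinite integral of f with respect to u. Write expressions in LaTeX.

An antiderivative F(u) passes only if d/du[F] lands on f(u) exactly.
Check: d/du[\frac{4 c u^{2} - 9 \sqrt{2} u^{2} \sqrt{3 u - 1} + 6 \sqrt{2} u \sqrt{3 u - 1} - \sqrt{2} \sqrt{3 u - 1} - 64 \log{\left(3 u^{2} + \frac{2}{3} \right)}}{16}] = \frac{144 c u^{3} \sqrt{3 u - 1} + 32 c u \sqrt{3 u - 1} - 1215 \sqrt{2} u^{4} + 810 \sqrt{2} u^{3} - 405 \sqrt{2} u^{2} - 2304 u \sqrt{3 u - 1} + 180 \sqrt{2} u - 30 \sqrt{2}}{288 u^{2} \sqrt{3 u - 1} + 64 \sqrt{3 u - 1}}, which equals f(u).

F(u) = \frac{4 c u^{2} - 9 \sqrt{2} u^{2} \sqrt{3 u - 1} + 6 \sqrt{2} u \sqrt{3 u - 1} - \sqrt{2} \sqrt{3 u - 1} - 64 \log{\left(3 u^{2} + \frac{2}{3} \right)}}{16} + C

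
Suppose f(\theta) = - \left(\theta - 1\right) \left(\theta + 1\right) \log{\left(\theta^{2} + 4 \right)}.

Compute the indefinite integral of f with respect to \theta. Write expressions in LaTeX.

F(\theta) = \frac{- 3 \theta^{3} \log{\left(\theta^{2} + 4 \right)} + 2 \theta^{3} + 9 \theta \log{\left(\theta^{2} + 4 \right)} - 42 \theta + 84 \operatorname{atan}{\left(\frac{\theta}{2} \right)}}{9} + C

Differentiate the proposed F(\theta) back; it has to land on f(\theta) exactly.
Check: d/d\theta[\frac{- 3 \theta^{3} \log{\left(\theta^{2} + 4 \right)} + 2 \theta^{3} + 9 \theta \log{\left(\theta^{2} + 4 \right)} - 42 \theta + 84 \operatorname{atan}{\left(\frac{\theta}{2} \right)}}{9}] = - \theta^{2} \log{\left(\theta^{2} + 4 \right)} + \log{\left(\theta^{2} + 4 \right)}, which equals f(\theta).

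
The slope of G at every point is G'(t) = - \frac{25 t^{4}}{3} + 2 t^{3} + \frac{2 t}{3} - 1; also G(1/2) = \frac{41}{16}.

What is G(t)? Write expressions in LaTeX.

Integrate term by term and add the pieces.
A general antiderivative is - \frac{5 t^{5}}{3} + \frac{t^{4}}{2} + \frac{t^{2}}{3} - t + 4 + C.
The condition gives C = \frac{41}{16} - (\frac{57}{16}) = -1.
So G(t) = - \frac{10 t^{5} - 3 t^{4} - 2 t^{2} + 6 t - 18}{6}.
Check: d/dt[- \frac{10 t^{5} - 3 t^{4} - 2 t^{2} + 6 t - 18}{6}] = - \frac{25 t^{4}}{3} + 2 t^{3} + \frac{2 t}{3} - 1 = G'(t).

G(t) = - \frac{10 t^{5} - 3 t^{4} - 2 t^{2} + 6 t - 18}{6}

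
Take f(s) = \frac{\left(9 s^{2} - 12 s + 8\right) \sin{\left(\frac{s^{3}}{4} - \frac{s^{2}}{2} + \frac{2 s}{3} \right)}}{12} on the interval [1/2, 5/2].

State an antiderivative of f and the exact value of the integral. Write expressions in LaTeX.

Antiderivative: F(s) = - \cos{\left(\frac{s^{3}}{4} - \frac{s^{2}}{2} + \frac{2 s}{3} \right)}; value = - \cos{\left(\frac{235}{96} \right)} + \cos{\left(\frac{23}{96} \right)}

f matches the chain-rule pattern g'(h)*h' with inner function h(s) = \frac{s^{3}}{4} - \frac{s^{2}}{2} + \frac{2 s}{3}; substituting u = h(s) collapses the integral.
F(s) = - \cos{\left(\frac{s^{3}}{4} - \frac{s^{2}}{2} + \frac{2 s}{3} \right)} is an antiderivative of f.
Check: d/ds[- \cos{\left(\frac{s^{3}}{4} - \frac{s^{2}}{2} + \frac{2 s}{3} \right)}] = \frac{3 s^{2} \sin{\left(\frac{s^{3}}{4} - \frac{s^{2}}{2} + \frac{2 s}{3} \right)}}{4} - s \sin{\left(\frac{s^{3}}{4} - \frac{s^{2}}{2} + \frac{2 s}{3} \right)} + \frac{2 \sin{\left(\frac{s^{3}}{4} - \frac{s^{2}}{2} + \frac{2 s}{3} \right)}}{3}, which equals f(s).
F(5/2) = - \cos{\left(\frac{235}{96} \right)}; F(1/2) = - \cos{\left(\frac{23}{96} \right)}.
Integral = F(5/2) - F(1/2) = - \cos{\left(\frac{235}{96} \right)} + \cos{\left(\frac{23}{96} \right)}.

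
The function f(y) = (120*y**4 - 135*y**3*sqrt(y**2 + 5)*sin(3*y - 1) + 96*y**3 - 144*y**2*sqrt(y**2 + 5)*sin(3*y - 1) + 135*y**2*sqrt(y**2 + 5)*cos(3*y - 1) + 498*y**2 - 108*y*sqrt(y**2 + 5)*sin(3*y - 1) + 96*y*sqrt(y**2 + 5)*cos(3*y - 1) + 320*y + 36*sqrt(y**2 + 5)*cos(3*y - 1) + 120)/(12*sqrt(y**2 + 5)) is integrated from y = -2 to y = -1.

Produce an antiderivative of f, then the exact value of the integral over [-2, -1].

f has the shape u'v + uv' for u = 2*sqrt(y**2 + 5) + 3*cos(3*y - 1) and v = 5*y**3/4 + 4*y**2/3 + y — it is the derivative of the product u*v.
F(y) = y*(2*sqrt(y**2 + 5) + 3*cos(3*y - 1))*(15*y**2 + 16*y + 12)/12 is an antiderivative of f.
Check: d/dy[y*(2*sqrt(y**2 + 5) + 3*cos(3*y - 1))*(15*y**2 + 16*y + 12)/12] = (120*y**4 - 135*y**3*sqrt(y**2 + 5)*sin(3*y - 1) + 96*y**3 - 144*y**2*sqrt(y**2 + 5)*sin(3*y - 1) + 135*y**2*sqrt(y**2 + 5)*cos(3*y - 1) + 498*y**2 - 108*y*sqrt(y**2 + 5)*sin(3*y - 1) + 96*y*sqrt(y**2 + 5)*cos(3*y - 1) + 320*y + 36*sqrt(y**2 + 5)*cos(3*y - 1) + 120)/(12*sqrt(y**2 + 5)) = f(y).
F(-1) = -11*sqrt(6)/6 - 11*cos(4)/4; F(-2) = -40 - 20*cos(7).
Integral = F(-1) - F(-2) = -11*sqrt(6)/6 - 11*cos(4)/4 + 20*cos(7) + 40.

Antiderivative: F(y) = y*(2*sqrt(y**2 + 5) + 3*cos(3*y - 1))*(15*y**2 + 16*y + 12)/12; value = -11*sqrt(6)/6 - 11*cos(4)/4 + 20*cos(7) + 40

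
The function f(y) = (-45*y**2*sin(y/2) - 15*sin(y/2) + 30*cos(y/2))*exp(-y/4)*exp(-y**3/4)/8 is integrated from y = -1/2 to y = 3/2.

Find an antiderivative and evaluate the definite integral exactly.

f has the shape u'v + uv' for u = 15*exp(-y**3/4 - y/4)/2 and v = sin(y/2) — it is the derivative of the product u*v.
F(y) = 15*exp(-y/4)*exp(-y**3/4)*sin(y/2)/2 is an antiderivative of f.
Check: d/dy[15*exp(-y/4)*exp(-y**3/4)*sin(y/2)/2] = (-45*y**2*sin(y/2) - 15*sin(y/2) + 30*cos(y/2))*exp(-y/4)*exp(-y**3/4)/8 = f(y).
F(3/2) = 15*exp(-39/32)*sin(3/4)/2; F(-1/2) = -15*exp(5/32)*sin(1/4)/2.
Integral = F(3/2) - F(-1/2) = 15*exp(-39/32)*sin(3/4)/2 + 15*exp(5/32)*sin(1/4)/2.

Antiderivative: F(y) = 15*exp(-y/4)*exp(-y**3/4)*sin(y/2)/2; value = 15*exp(-39/32)*sin(3/4)/2 + 15*exp(5/32)*sin(1/4)/2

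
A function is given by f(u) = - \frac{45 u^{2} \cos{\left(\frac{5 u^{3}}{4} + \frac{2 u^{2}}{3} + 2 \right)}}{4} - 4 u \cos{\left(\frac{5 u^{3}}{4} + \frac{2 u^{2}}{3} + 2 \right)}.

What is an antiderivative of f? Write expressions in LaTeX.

An antiderivative is F(u) = - 3 \sin{\left(\frac{5 u^{3}}{4} + \frac{2 u^{2}}{3} + 2 \right)}.

The substitution w = \frac{5 u^{3}}{4} + \frac{2 u^{2}}{3} + 2 works: f is exactly (dF/dw)*(dw/du) for that inner function.
Check: d/du[- 3 \sin{\left(\frac{5 u^{3}}{4} + \frac{2 u^{2}}{3} + 2 \right)}] = - \frac{45 u^{2} \cos{\left(\frac{5 u^{3}}{4} + \frac{2 u^{2}}{3} + 2 \right)}}{4} - 4 u \cos{\left(\frac{5 u^{3}}{4} + \frac{2 u^{2}}{3} + 2 \right)} = f(u).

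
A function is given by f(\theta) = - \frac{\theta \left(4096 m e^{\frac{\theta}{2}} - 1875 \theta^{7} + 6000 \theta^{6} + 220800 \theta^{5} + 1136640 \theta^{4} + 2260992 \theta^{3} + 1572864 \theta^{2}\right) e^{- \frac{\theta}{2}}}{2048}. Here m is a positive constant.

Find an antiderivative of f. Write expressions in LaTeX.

An antiderivative is F(\theta) = \frac{\theta^{2} \left(- 1024 m e^{\frac{\theta}{2}} - 3 \theta^{2} \left(- 5 \theta - 16\right)^{4}\right) e^{- \frac{\theta}{2}}}{1024}.

Recover f(\theta) by differentiating a candidate F(\theta); any mismatch rules it out.
Check: d/d\theta[\frac{\theta^{2} \left(- 1024 m e^{\frac{\theta}{2}} - 3 \theta^{2} \left(- 5 \theta - 16\right)^{4}\right) e^{- \frac{\theta}{2}}}{1024}] = \frac{\left(- 4096 m \theta e^{\frac{\theta}{2}} + 1875 \theta^{8} - 6000 \theta^{7} - 220800 \theta^{6} - 1136640 \theta^{5} - 2260992 \theta^{4} - 1572864 \theta^{3}\right) e^{- \frac{\theta}{2}}}{2048}, which equals f(\theta).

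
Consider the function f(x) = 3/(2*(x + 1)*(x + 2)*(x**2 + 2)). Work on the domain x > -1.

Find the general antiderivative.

F(x) = log(x + 1)/2 - log(x + 2)/4 - log(x**2 + 2)/8 + C

The denominator factors as 2*(x + 1)*(x + 2)*(x**2 + 2); partial fractions split f into directly integrable pieces: -x/(4*(x**2 + 2)) - 1/(4*(x + 2)) + 1/(2*(x + 1)).
Check: d/dx[log(x + 1)/2 - log(x + 2)/4 - log(x**2 + 2)/8] = 3/(2*x**4 + 6*x**3 + 8*x**2 + 12*x + 8), which equals f(x).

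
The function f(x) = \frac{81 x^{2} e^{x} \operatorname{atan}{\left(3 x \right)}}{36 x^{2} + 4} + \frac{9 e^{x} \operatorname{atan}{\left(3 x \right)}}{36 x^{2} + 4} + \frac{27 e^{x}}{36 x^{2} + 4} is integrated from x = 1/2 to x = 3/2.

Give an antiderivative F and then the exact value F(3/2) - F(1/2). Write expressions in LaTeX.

f has the shape u'v + uv' for u = \frac{9 \operatorname{atan}{\left(3 x \right)}}{4} and v = e^{x} — it is the derivative of the product u*v.
F(x) = \frac{9 e^{x} \operatorname{atan}{\left(3 x \right)}}{4} is an antiderivative of f.
Check: d/dx[\frac{9 e^{x} \operatorname{atan}{\left(3 x \right)}}{4}] = \frac{81 x^{2} e^{x} \operatorname{atan}{\left(3 x \right)} + 9 e^{x} \operatorname{atan}{\left(3 x \right)} + 27 e^{x}}{36 x^{2} + 4}, which equals f(x).
F(3/2) = \frac{9 e^{\frac{3}{2}} \operatorname{atan}{\left(\frac{9}{2} \right)}}{4}; F(1/2) = \frac{9 e^{\frac{1}{2}} \operatorname{atan}{\left(\frac{3}{2} \right)}}{4}.
Integral = F(3/2) - F(1/2) = - \frac{9 e^{\frac{1}{2}} \operatorname{atan}{\left(\frac{3}{2} \right)}}{4} + \frac{9 e^{\frac{3}{2}} \operatorname{atan}{\left(\frac{9}{2} \right)}}{4}.

Antiderivative: F(x) = \frac{9 e^{x} \operatorname{atan}{\left(3 x \right)}}{4}; value = - \frac{9 e^{\frac{1}{2}} \operatorname{atan}{\left(\frac{3}{2} \right)}}{4} + \frac{9 e^{\frac{3}{2}} \operatorname{atan}{\left(\frac{9}{2} \right)}}{4}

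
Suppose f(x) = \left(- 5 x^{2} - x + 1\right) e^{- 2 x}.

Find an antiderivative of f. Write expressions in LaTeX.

Recognize the product-rule pattern: f = u'v + uv' with u = \frac{5 x^{2}}{2} + 3 x + 1, v = e^{- 2 x}, so integration by parts undoes it.
Check: d/dx[\frac{\left(5 x^{2} + 6 x + 2\right) e^{- 2 x}}{2}] = \left(- 5 x^{2} - x + 1\right) e^{- 2 x} = f(x).

An antiderivative is F(x) = \frac{\left(5 x^{2} + 6 x + 2\right) e^{- 2 x}}{2}.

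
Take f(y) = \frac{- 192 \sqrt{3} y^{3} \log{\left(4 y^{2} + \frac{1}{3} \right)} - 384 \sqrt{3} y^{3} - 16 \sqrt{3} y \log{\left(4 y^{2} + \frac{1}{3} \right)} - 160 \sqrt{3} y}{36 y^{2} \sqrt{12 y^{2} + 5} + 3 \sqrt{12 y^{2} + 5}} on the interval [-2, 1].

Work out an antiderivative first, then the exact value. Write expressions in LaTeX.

Antiderivative: F(y) = - \frac{4 \sqrt{3} \sqrt{12 y^{2} + 5} \log{\left(4 y^{2} + \frac{1}{3} \right)}}{9}; value = - \frac{4 \sqrt{51} \log{\left(\frac{13}{3} \right)}}{9} + \frac{4 \sqrt{159} \log{\left(\frac{49}{3} \right)}}{9}

f has the shape u'v + uv' for u = - \frac{4 \sqrt{4 y^{2} + \frac{5}{3}}}{3} and v = \log{\left(4 y^{2} + \frac{1}{3} \right)} — it is the derivative of the product u*v.
F(y) = - \frac{4 \sqrt{3} \sqrt{12 y^{2} + 5} \log{\left(4 y^{2} + \frac{1}{3} \right)}}{9} is an antiderivative of f.
Check: d/dy[- \frac{4 \sqrt{3} \sqrt{12 y^{2} + 5} \log{\left(4 y^{2} + \frac{1}{3} \right)}}{9}] = \frac{- 192 \sqrt{3} y^{3} \log{\left(4 y^{2} + \frac{1}{3} \right)} - 384 \sqrt{3} y^{3} - 16 \sqrt{3} y \log{\left(4 y^{2} + \frac{1}{3} \right)} - 160 \sqrt{3} y}{36 y^{2} \sqrt{12 y^{2} + 5} + 3 \sqrt{12 y^{2} + 5}} = f(y).
F(1) = - \frac{4 \sqrt{51} \log{\left(\frac{13}{3} \right)}}{9}; F(-2) = - \frac{4 \sqrt{159} \log{\left(\frac{49}{3} \right)}}{9}.
Integral = F(1) - F(-2) = - \frac{4 \sqrt{51} \log{\left(\frac{13}{3} \right)}}{9} + \frac{4 \sqrt{159} \log{\left(\frac{49}{3} \right)}}{9}.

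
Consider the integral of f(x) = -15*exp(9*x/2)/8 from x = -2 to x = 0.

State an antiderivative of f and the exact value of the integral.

Differentiate the proposed F(x) back; it has to land on f(x) exactly.
F(x) = -5*exp(9*x/2)/12 is an antiderivative of f.
Check: d/dx[-5*exp(9*x/2)/12] = -15*exp(9*x/2)/8 = f(x).
F(0) = -5/12; F(-2) = -5*exp(-9)/12.
Integral = F(0) - F(-2) = -5/12 + 5*exp(-9)/12.

Antiderivative: F(x) = -5*exp(9*x/2)/12; value = -5/12 + 5*exp(-9)/12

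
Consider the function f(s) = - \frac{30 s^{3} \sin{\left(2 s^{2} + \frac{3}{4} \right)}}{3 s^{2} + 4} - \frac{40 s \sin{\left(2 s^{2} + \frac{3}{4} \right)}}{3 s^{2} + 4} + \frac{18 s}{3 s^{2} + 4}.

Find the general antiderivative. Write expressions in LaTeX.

F(s) = 3 \log{\left(\frac{3 s^{2}}{2} + 2 \right)} + \frac{5 \cos{\left(2 s^{2} + \frac{3}{4} \right)}}{2} + C

The integrand splits into summands that can be handled one at a time.
Check: d/ds[3 \log{\left(\frac{3 s^{2}}{2} + 2 \right)} + \frac{5 \cos{\left(2 s^{2} + \frac{3}{4} \right)}}{2}] = \frac{- 30 s^{3} \sin{\left(2 s^{2} + \frac{3}{4} \right)} - 40 s \sin{\left(2 s^{2} + \frac{3}{4} \right)} + 18 s}{3 s^{2} + 4}, which equals f(s).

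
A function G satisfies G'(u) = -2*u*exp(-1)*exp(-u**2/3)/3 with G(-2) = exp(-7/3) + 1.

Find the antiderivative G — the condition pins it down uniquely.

G(u) = exp(-u**2/3 - 1) + 1

G'(u) matches the chain-rule pattern g'(h)*h' with inner function h(u) = -u**2/3 - 1; substituting w = h(u) collapses the integral.
A general antiderivative is exp(-u**2/3 - 1) + C.
The condition gives C = exp(-7/3) + 1 - (exp(-7/3)) = 1.
So G(u) = exp(-u**2/3 - 1) + 1.
Check: d/du[exp(-u**2/3 - 1) + 1] = -2*u*exp(-1)*exp(-u**2/3)/3 = G'(u).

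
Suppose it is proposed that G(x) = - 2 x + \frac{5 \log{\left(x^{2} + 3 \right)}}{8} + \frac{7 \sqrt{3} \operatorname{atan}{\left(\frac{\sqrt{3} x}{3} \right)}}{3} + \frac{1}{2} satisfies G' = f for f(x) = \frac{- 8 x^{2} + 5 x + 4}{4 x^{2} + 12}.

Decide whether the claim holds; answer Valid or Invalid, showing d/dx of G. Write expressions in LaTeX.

Valid - differentiating G returns exactly f.

d/dx[G] = \frac{- 8 x^{2} + 5 x + 4}{4 x^{2} + 12}
This equals f(x) exactly, so the claim holds.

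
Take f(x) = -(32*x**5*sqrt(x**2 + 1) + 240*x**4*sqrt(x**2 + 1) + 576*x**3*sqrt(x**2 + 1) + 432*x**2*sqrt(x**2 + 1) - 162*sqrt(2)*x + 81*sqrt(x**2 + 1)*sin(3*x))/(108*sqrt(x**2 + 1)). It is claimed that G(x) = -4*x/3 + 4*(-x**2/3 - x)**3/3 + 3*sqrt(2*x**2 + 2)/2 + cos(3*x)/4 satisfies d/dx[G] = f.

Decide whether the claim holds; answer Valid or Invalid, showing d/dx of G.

Invalid: d/dx[G] - f = -4/3, which is not 0.

d/dx[G] = (-32*x**5*sqrt(x**2 + 1) - 240*x**4*sqrt(x**2 + 1) - 576*x**3*sqrt(x**2 + 1) - 432*x**2*sqrt(x**2 + 1) + 162*sqrt(2)*x - 81*sqrt(x**2 + 1)*sin(3*x) - 144*sqrt(x**2 + 1))/(108*sqrt(x**2 + 1))
d/dx[G] - f(x) = -4/3 != 0.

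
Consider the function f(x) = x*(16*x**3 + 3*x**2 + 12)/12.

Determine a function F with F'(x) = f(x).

Since d/dx undoes antidifferentiation here, F'(x) = f(x) is required of F(x).
Check: d/dx[4*x**5/15 + x**4/16 + x**2/2] = 4*x**4/3 + x**3/4 + x, which equals f(x).

An antiderivative is F(x) = 4*x**5/15 + x**4/16 + x**2/2.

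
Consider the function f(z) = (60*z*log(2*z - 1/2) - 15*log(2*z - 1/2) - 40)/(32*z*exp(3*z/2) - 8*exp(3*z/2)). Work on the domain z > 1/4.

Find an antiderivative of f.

f has the shape u'v + uv' for u = -5*exp(-3*z/2)/4 and v = log(2*z - 1/2) — it is the derivative of the product u*v.
Check: d/dz[-5*exp(-3*z/2)*log(2*z - 1/2)/4] = (60*z*log(2*z - 1/2) - 15*log(2*z - 1/2) - 40)/(32*z*exp(3*z/2) - 8*exp(3*z/2)) = f(z).

An antiderivative is F(z) = -5*exp(-3*z/2)*log(2*z - 1/2)/4.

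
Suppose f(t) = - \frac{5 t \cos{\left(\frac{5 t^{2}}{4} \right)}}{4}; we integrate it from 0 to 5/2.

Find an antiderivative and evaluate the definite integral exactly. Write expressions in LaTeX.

The substitution u = \frac{5 t^{2}}{4} works: f is exactly (dF/du)*(du/dt) for that inner function.
F(t) = - \frac{\sin{\left(\frac{5 t^{2}}{4} \right)}}{2} is an antiderivative of f.
Check: d/dt[- \frac{\sin{\left(\frac{5 t^{2}}{4} \right)}}{2}] = - \frac{5 t \cos{\left(\frac{5 t^{2}}{4} \right)}}{4} = f(t).
F(5/2) = - \frac{\sin{\left(\frac{125}{16} \right)}}{2}; F(0) = 0.
Integral = F(5/2) - F(0) = - \frac{\sin{\left(\frac{125}{16} \right)}}{2}.

Antiderivative: F(t) = - \frac{\sin{\left(\frac{5 t^{2}}{4} \right)}}{2}; value = - \frac{\sin{\left(\frac{125}{16} \right)}}{2}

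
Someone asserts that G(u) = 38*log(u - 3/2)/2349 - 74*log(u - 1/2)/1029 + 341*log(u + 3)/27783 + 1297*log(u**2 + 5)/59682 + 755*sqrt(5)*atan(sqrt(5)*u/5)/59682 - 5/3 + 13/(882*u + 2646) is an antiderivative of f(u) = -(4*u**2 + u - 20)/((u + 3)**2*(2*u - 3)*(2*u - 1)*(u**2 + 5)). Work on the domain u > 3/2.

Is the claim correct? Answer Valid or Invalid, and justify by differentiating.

Valid: G'(u) = f(u).

d/du[G] = (-4*u**2 - u + 20)/(4*u**6 + 16*u**5 + 11*u**4 + 26*u**3 - 18*u**2 - 270*u + 135)
This equals f(u) exactly, so the claim holds.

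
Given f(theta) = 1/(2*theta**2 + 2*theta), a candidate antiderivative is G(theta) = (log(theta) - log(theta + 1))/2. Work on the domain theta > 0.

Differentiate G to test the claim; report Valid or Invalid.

d/dtheta[G] = 1/(2*theta**2 + 2*theta)
This equals f(theta) exactly, so the claim holds.

Valid: G'(theta) = f(theta).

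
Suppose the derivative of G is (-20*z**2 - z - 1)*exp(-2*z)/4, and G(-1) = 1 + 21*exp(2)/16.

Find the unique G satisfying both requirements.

G(z) = (40*z**2 + 42*z + 23)*exp(-2*z)/16 + 1

Recognize the product-rule pattern: G'(z) = u'v + uv' with u = 5*z**2/2 + 21*z/8 + 23/16, v = exp(-2*z), so integration by parts undoes it.
A general antiderivative is (40*z**2 + 42*z + 23)*exp(-2*z)/16 + C.
The condition gives C = 1 + 21*exp(2)/16 - (21*exp(2)/16) = 1.
So G(z) = (40*z**2 + 42*z + 23)*exp(-2*z)/16 + 1.
Check: d/dz[(40*z**2 + 42*z + 23)*exp(-2*z)/16 + 1] = (-20*z**2 - z - 1)*exp(-2*z)/4 = G'(z).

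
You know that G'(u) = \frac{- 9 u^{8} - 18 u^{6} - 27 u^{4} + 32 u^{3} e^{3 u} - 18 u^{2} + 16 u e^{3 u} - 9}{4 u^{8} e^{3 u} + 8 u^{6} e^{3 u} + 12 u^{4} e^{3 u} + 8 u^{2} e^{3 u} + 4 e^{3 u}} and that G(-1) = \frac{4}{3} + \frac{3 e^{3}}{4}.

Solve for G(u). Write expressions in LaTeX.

A first test for any G(u): its u-derivative must equal the given G'(u).
A general antiderivative is \frac{3 e^{- 3 u}}{4} - \frac{2}{u^{4} + u^{2} + 1} + C.
The condition gives C = \frac{4}{3} + \frac{3 e^{3}}{4} - (- \frac{2}{3} + \frac{3 e^{3}}{4}) = 2.
So G(u) = 2 + \frac{3 e^{- 3 u}}{4} - \frac{2}{u^{4} + u^{2} + 1}.
Check: d/du[2 + \frac{3 e^{- 3 u}}{4} - \frac{2}{u^{4} + u^{2} + 1}] = \frac{- 9 u^{8} - 18 u^{6} - 27 u^{4} + 32 u^{3} e^{3 u} - 18 u^{2} + 16 u e^{3 u} - 9}{4 u^{8} e^{3 u} + 8 u^{6} e^{3 u} + 12 u^{4} e^{3 u} + 8 u^{2} e^{3 u} + 4 e^{3 u}} = G'(u).

G(u) = 2 + \frac{3 e^{- 3 u}}{4} - \frac{2}{u^{4} + u^{2} + 1}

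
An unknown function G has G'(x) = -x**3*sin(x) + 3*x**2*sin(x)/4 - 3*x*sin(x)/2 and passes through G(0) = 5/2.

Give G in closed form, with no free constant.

G(x) = x**3*cos(x) - 3*x**2*sin(x) - 3*x**2*cos(x)/4 + 3*x*sin(x)/2 - 9*x*cos(x)/2 + 9*sin(x)/2 + 3*cos(x)/2 + 1

Integrate term by term and add the pieces.
A general antiderivative is x**3*cos(x) - 3*x**2*sin(x) - 3*x**2*cos(x)/4 + 3*x*sin(x)/2 - 9*x*cos(x)/2 + 9*sin(x)/2 + 3*cos(x)/2 + C.
The condition gives C = 5/2 - (3/2) = 1.
So G(x) = x**3*cos(x) - 3*x**2*sin(x) - 3*x**2*cos(x)/4 + 3*x*sin(x)/2 - 9*x*cos(x)/2 + 9*sin(x)/2 + 3*cos(x)/2 + 1.
Check: d/dx[x**3*cos(x) - 3*x**2*sin(x) - 3*x**2*cos(x)/4 + 3*x*sin(x)/2 - 9*x*cos(x)/2 + 9*sin(x)/2 + 3*cos(x)/2 + 1] = -x**3*sin(x) + 3*x**2*sin(x)/4 - 3*x*sin(x)/2 = G'(x).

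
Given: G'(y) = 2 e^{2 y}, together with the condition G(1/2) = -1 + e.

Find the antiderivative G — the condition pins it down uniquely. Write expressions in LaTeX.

A candidate passes only if d/dy[G] lands on the given G'(y) exactly.
A general antiderivative is e^{2 y} + C.
The condition gives C = -1 + e - (e) = -1.
So G(y) = e^{2 y} - 1.
Check: d/dy[e^{2 y} - 1] = 2 e^{2 y} = G'(y).

G(y) = e^{2 y} - 1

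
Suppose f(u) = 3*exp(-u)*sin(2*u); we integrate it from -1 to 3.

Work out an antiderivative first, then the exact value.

Antiderivative: F(u) = 3*(-sin(2*u) - 2*cos(2*u))*exp(-u)/5; value = -3*exp(1)*sin(2)/5 + 6*exp(1)*cos(2)/5 - 6*exp(-3)*cos(6)/5 - 3*exp(-3)*sin(6)/5

Since d/du undoes antidifferentiation here, F'(u) = f(u) is required of F(u).
F(u) = 3*(-sin(2*u) - 2*cos(2*u))*exp(-u)/5 is an antiderivative of f.
Check: d/du[3*(-sin(2*u) - 2*cos(2*u))*exp(-u)/5] = 3*exp(-u)*sin(2*u) = f(u).
F(3) = -6*exp(-3)*cos(6)/5 - 3*exp(-3)*sin(6)/5; F(-1) = -6*exp(1)*cos(2)/5 + 3*exp(1)*sin(2)/5.
Integral = F(3) - F(-1) = -3*exp(1)*sin(2)/5 + 6*exp(1)*cos(2)/5 - 6*exp(-3)*cos(6)/5 - 3*exp(-3)*sin(6)/5.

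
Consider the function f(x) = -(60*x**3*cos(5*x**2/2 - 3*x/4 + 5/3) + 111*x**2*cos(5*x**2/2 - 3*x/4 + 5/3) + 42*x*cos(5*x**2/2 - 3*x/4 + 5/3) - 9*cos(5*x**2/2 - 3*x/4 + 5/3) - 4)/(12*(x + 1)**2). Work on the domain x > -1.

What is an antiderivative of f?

For F(x) to be correct the identity F'(x) - f(x) = 0 must hold.
Check: d/dx[-sin(5*x**2/2 - 3*x/4 + 5/3) - 2/(3*(2*x + 2))] = (-60*x**3*cos(5*x**2/2 - 3*x/4 + 5/3) - 111*x**2*cos(5*x**2/2 - 3*x/4 + 5/3) - 42*x*cos(5*x**2/2 - 3*x/4 + 5/3) + 9*cos(5*x**2/2 - 3*x/4 + 5/3) + 4)/(12*x**2 + 24*x + 12), which equals f(x).

An antiderivative is F(x) = -sin(5*x**2/2 - 3*x/4 + 5/3) - 2/(3*(2*x + 2)).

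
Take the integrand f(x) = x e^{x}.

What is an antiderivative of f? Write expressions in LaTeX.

f has the shape u'v + uv' for u = x - 1 and v = e^{x} — it is the derivative of the product u*v.
Check: d/dx[\left(x - 1\right) e^{x}] = x e^{x} = f(x).

An antiderivative is F(x) = \left(x - 1\right) e^{x}.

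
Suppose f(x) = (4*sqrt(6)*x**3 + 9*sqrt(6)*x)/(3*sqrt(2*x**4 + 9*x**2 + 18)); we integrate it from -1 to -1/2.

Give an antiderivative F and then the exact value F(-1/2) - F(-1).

Antiderivative: F(x) = sqrt(6)*sqrt(2*x**4 + 9*x**2 + 18)/3; value = -sqrt(174)/3 + sqrt(489)/6

f matches the chain-rule pattern g'(h)*h' with inner function h(x) = x**4/3 + 3*x**2/2 + 3; substituting u = h(x) collapses the integral.
F(x) = sqrt(6)*sqrt(2*x**4 + 9*x**2 + 18)/3 is an antiderivative of f.
Check: d/dx[sqrt(6)*sqrt(2*x**4 + 9*x**2 + 18)/3] = (4*sqrt(6)*x**3 + 9*sqrt(6)*x)/(3*sqrt(2*x**4 + 9*x**2 + 18)) = f(x).
F(-1/2) = sqrt(489)/6; F(-1) = sqrt(174)/3.
Integral = F(-1/2) - F(-1) = -sqrt(174)/3 + sqrt(489)/6.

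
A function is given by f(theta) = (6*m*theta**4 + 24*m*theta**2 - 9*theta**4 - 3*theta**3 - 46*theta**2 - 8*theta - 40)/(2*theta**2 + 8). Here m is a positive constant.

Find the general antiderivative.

F(theta) = m*theta**3 - 3*theta**3/2 - 3*theta**2/4 - 5*theta + log(theta**2/2 + 2) + C

Any candidate F(theta) must reproduce f(theta) exactly when differentiated.
Check: d/dtheta[m*theta**3 - 3*theta**3/2 - 3*theta**2/4 - 5*theta + log(theta**2/2 + 2)] = (6*m*theta**4 + 24*m*theta**2 - 9*theta**4 - 3*theta**3 - 46*theta**2 - 8*theta - 40)/(2*theta**2 + 8) = f(theta).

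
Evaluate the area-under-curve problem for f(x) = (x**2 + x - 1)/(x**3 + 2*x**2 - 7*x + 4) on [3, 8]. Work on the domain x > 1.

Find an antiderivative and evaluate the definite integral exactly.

Antiderivative: F(x) = 14*log(x - 1)/25 + 11*log(x + 4)/25 - 1/(5*x - 5); value = -14*log(2)/25 + 1/14 + 3*log(7)/25 + 11*log(12)/25

Factor the denominator ((x - 1)**2*(x + 4)) and decompose: f = 11/(25*(x + 4)) + 14/(25*(x - 1)) + 1/(5*(x - 1)**2); each piece integrates to a log, atan, or power term.
F(x) = 14*log(x - 1)/25 + 11*log(x + 4)/25 - 1/(5*x - 5) is an antiderivative of f.
Check: d/dx[14*log(x - 1)/25 + 11*log(x + 4)/25 - 1/(5*x - 5)] = (x**2 + x - 1)/(x**3 + 2*x**2 - 7*x + 4) = f(x).
F(8) = -1/35 + 14*log(7)/25 + 11*log(12)/25; F(3) = -1/10 + 14*log(2)/25 + 11*log(7)/25.
Integral = F(8) - F(3) = -14*log(2)/25 + 1/14 + 3*log(7)/25 + 11*log(12)/25.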